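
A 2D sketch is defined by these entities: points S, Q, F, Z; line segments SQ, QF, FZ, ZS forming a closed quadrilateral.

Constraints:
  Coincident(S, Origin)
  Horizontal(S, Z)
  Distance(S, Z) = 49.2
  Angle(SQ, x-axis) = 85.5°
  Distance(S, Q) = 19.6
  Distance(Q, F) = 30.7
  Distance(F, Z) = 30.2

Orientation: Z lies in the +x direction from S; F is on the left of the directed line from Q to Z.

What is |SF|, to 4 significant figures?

40.26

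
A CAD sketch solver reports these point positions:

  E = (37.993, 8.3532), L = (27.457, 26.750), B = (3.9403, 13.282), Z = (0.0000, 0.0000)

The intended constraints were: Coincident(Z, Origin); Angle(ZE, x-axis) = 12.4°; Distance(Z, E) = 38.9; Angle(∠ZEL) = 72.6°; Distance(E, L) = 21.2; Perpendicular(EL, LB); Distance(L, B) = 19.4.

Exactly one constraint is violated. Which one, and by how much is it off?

Distance(L, B) = 19.4 — off by 7.70.

Z = (0.00, 0.00) ✓; ZE at 12.40° ✓; |ZE| = 38.90 ✓; ∠ZEL = 72.60° ✓; |EL| = 21.20 ✓; ∠(EL, LB) = 90.00° ✓; |LB| = 27.10 ✗.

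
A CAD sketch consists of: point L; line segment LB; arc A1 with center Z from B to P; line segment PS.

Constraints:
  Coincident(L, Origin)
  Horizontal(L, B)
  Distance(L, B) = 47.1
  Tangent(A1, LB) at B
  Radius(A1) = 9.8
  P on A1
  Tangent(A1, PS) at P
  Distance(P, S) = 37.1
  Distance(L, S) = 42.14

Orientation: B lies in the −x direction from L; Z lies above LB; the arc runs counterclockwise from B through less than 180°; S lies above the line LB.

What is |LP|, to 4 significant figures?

38.92

L is at the origin; LB is horizontal with |LB| = 47.1 and B on the −x side, so B = (-47.10, 0.000). The tangent condition forces ZB to be normal to LB, so Z = B + (0, 9.8) = (-47.10, 9.800). Since ZP ⟂ PS (tangency), |ZS| = √(9.8² + 37.1²) = 38.37 regardless of where P sits on A1. So S lies on both circle(L, 42.14) and circle(Z, 38.37); the above-LB intersection is S = (-20.08, 37.05). P is the foot of the tangent from S: P = (-38.61, 4.906).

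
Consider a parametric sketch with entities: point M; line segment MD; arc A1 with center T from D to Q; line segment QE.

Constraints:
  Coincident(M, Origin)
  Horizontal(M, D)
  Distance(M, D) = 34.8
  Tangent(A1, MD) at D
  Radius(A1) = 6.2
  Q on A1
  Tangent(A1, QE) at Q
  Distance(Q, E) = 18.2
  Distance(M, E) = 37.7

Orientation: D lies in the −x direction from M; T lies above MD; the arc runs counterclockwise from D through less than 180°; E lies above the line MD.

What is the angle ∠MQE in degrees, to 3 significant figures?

103°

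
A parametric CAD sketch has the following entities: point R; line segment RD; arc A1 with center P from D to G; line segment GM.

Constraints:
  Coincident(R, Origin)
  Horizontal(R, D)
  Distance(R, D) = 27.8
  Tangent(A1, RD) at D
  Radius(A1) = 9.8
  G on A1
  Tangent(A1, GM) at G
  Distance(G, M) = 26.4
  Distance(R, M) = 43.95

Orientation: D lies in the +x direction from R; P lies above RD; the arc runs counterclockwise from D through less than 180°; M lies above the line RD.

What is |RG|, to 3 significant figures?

39.1

R is at the origin; RD is horizontal with |RD| = 27.8 and D on the +x side, so D = (27.8, 0.00). A1 meets RD tangentially, so PD is at right angles to RD, so P = D + (0, 9.8) = (27.8, 9.80). Since PG ⟂ GM (tangency), |PM| = √(9.8² + 26.4²) = 28.2 regardless of where G sits on A1. So M lies on both circle(R, 43.95) and circle(P, 28.2); the above-RD intersection is M = (22.9, 37.5). G is the foot of the tangent from M: G = (36.2, 14.8).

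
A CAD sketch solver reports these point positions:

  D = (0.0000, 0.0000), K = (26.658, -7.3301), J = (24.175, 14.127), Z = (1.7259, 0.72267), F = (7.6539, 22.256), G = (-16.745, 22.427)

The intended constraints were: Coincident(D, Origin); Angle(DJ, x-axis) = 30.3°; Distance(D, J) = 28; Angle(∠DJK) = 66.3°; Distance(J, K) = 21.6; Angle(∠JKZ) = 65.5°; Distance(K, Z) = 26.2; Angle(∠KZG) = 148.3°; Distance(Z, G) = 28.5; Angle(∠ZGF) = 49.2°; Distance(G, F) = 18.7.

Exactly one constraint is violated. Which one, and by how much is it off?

Distance(G, F) = 18.7 — off by 5.70.

D = (0.00, 0.00) ✓; DJ at 30.30° ✓; |DJ| = 28.00 ✓; ∠DJK = 66.30° ✓; |JK| = 21.60 ✓; ∠JKZ = 65.50° ✓; |KZ| = 26.20 ✓; ∠KZG = 148.3° ✓; |ZG| = 28.50 ✓; ∠ZGF = 49.20° ✓; |GF| = 24.40 ✗.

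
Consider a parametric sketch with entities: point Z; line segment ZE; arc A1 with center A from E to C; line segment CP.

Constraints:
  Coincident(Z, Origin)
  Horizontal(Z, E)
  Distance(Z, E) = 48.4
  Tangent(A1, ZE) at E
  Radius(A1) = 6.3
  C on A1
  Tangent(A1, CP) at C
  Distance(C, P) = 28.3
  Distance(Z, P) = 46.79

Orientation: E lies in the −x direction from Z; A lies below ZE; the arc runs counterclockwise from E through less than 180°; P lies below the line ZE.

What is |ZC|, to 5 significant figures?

54.148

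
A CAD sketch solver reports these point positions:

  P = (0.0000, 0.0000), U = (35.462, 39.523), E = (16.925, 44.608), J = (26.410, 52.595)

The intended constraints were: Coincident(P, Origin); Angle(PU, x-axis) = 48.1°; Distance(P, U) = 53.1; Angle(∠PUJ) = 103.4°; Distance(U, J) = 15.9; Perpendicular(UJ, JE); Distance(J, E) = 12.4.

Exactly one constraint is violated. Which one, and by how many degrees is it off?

Perpendicular(UJ, JE) — off by 5.40°.

P = (0.00, 0.00) ✓; PU at 48.10° ✓; |PU| = 53.10 ✓; ∠PUJ = 103.4° ✓; |UJ| = 15.90 ✓; ∠(UJ, JE) = 95.40° ✗; |JE| = 12.40 ✓.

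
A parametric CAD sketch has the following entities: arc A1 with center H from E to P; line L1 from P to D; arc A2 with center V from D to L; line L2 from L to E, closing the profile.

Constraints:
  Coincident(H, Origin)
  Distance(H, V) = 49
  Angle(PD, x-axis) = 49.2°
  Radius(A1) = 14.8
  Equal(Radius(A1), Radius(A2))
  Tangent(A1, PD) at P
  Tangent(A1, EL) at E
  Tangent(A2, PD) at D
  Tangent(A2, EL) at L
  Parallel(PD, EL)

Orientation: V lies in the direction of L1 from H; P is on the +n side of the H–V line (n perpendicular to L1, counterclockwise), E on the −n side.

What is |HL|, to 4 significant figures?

51.19

Tangency of A1 to both parallel lines with radius 14.8 puts P and E at H ± 14.8·n: P = (-11.20, 9.671), E = (11.20, -9.671). Equal radii place D and L the same way about V: D = V + 14.8·n = (20.81, 46.76), L = V − 14.8·n = (43.22, 27.42). Then |HL| = |L − H| = 51.19.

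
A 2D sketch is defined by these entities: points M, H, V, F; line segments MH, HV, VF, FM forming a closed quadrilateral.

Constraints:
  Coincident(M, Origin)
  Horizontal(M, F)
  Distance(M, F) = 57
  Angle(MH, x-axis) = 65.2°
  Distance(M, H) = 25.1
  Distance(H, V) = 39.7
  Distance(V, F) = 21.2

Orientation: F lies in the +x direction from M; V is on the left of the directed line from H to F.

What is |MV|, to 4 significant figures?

54.00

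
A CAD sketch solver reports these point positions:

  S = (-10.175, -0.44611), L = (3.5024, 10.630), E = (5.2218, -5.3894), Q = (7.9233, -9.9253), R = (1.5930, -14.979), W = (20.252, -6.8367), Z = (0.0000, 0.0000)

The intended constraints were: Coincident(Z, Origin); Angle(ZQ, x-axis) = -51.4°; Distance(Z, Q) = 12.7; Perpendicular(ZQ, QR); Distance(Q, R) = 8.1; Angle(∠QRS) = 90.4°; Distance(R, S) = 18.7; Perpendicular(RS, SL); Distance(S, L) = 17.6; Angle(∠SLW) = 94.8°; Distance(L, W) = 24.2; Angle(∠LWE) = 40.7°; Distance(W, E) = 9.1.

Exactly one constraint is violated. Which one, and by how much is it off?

Distance(W, E) = 9.1 — off by 6.00.

Z = (0.00, 0.00) ✓; ZQ at -51.40° ✓; |ZQ| = 12.70 ✓; ∠(ZQ, QR) = 90.00° ✓; |QR| = 8.100 ✓; ∠QRS = 90.40° ✓; |RS| = 18.70 ✓; ∠(RS, SL) = 90.00° ✓; |SL| = 17.60 ✓; ∠SLW = 94.80° ✓; |LW| = 24.20 ✓; ∠LWE = 40.70° ✓; |WE| = 15.10 ✗.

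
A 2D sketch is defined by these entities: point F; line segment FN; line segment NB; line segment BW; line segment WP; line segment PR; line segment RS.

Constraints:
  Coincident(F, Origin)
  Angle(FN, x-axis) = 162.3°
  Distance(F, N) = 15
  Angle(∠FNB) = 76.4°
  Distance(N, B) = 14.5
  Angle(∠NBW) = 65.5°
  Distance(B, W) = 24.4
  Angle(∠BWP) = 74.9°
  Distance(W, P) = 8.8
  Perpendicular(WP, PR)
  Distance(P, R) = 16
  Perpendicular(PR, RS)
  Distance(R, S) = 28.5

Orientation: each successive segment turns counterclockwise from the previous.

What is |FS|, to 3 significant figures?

27.4

F is at the origin; FN runs at 162.3° with length 15.0, so N = (-14.3, 4.56). ∠FNB = 76.4° gives NB at -94.1° from the x-axis; with |NB| = 14.5, B = (-15.3, -9.90). ∠NBW = 65.5° gives BW at 20.4° from the x-axis; with |BW| = 24.4, W = (7.54, -1.40). ∠BWP = 74.9° gives WP at 126° from the x-axis; with |WP| = 8.8, P = (2.43, 5.77). WP is perpendicular to PR, so PR runs at -144°; with |PR| = 16.0, R = (-10.6, -3.52). PR ⟂ RS, so RS runs at -54.5°; with |RS| = 28.5, S = (5.96, -26.7). Then |FS| = |S − F| = 27.4.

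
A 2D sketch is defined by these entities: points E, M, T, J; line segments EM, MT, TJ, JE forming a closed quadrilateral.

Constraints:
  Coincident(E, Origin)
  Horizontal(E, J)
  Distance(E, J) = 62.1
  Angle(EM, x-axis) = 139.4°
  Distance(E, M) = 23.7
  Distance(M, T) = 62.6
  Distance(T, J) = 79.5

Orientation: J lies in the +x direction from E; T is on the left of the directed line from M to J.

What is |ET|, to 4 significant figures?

68.88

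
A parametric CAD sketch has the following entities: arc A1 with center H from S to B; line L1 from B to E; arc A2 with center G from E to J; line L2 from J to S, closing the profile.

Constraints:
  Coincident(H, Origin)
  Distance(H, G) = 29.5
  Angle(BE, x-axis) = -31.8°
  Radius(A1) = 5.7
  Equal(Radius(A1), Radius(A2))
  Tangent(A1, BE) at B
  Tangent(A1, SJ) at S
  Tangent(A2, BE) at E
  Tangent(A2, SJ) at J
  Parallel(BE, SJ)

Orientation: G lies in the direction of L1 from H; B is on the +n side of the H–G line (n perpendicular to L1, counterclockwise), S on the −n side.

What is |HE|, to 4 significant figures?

30.05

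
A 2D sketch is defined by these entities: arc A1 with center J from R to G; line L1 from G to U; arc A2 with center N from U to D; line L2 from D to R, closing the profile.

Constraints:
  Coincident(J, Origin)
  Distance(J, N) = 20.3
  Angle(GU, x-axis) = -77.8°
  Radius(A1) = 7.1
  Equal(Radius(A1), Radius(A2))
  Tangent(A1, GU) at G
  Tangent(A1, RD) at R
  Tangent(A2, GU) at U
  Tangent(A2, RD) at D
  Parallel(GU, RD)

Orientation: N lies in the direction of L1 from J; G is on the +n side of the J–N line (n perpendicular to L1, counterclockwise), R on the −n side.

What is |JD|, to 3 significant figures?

21.5

The slot axis is L1's direction at -77.8°, so u = (cos -77.8°, sin -77.8°) = (0.211, -0.977) and n = (−sin -77.8°, cos -77.8°) = (0.977, 0.211). J is at the origin and N lies 20.3 along u from J, so N = 20.3·u = (4.29, -19.8). Tangency of A1 to both parallel lines with radius 7.1 puts G and R at J ± 7.1·n: G = (6.94, 1.50), R = (-6.94, -1.50). Equal radii place U and D the same way about N: U = N + 7.1·n = (11.2, -18.3), D = N − 7.1·n = (-2.65, -21.3). Then |JD| = |D − J| = 21.5.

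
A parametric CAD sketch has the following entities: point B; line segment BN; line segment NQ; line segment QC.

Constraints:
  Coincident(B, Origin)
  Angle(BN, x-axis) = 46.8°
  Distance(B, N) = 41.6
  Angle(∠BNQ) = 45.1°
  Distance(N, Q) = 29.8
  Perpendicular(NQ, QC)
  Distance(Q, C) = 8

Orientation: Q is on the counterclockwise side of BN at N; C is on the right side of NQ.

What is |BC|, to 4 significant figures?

37.47

B is at the origin; BN runs at 46.8° with length 41.6, so N = 41.6·(cos 46.8°, sin 46.8°) = (28.48, 30.33). ∠BNQ = 45.1°, so NQ runs at 46.8° + (180° − 45.1°) = 181.7° from the x-axis; with |NQ| = 29.8, Q = N + 29.8·(cos 181.7°, sin 181.7°) = (-1.310, 29.44). The perpendicularity gives QC at right angles to NQ; with |QC| = 8.0 on the right of NQ, C = Q + 8.0·(-0.02967, 0.9996) = (-1.547, 37.44). Then |BC| = |C − B| = 37.47.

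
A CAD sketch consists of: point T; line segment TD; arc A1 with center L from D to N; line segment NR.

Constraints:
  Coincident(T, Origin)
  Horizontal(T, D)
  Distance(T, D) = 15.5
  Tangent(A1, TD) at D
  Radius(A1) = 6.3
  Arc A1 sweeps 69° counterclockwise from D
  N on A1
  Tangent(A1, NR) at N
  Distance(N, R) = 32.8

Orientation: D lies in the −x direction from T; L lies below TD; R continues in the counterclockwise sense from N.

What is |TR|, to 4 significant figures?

47.95

T is at the origin; TD is horizontal with |TD| = 15.5 and D on the −x side, so D = (-15.50, 0.000). Since A1 is tangent to TD there, LD ⟂ TD, so L = D + (0, -6.3) = (-15.50, -6.300). On A1, D sits at bearing 90° from L; a 69° counterclockwise sweep puts N at bearing 159°, so N = L + 6.3·(cos 159°, sin 159°) = (-21.38, -4.042). Since A1 is tangent to NR there, LN ⟂ NR, so NR runs along (−sin 159°, cos 159°); with |NR| = 32.8, R = (-33.14, -34.66). Then |TR| = |R − T| = 47.95.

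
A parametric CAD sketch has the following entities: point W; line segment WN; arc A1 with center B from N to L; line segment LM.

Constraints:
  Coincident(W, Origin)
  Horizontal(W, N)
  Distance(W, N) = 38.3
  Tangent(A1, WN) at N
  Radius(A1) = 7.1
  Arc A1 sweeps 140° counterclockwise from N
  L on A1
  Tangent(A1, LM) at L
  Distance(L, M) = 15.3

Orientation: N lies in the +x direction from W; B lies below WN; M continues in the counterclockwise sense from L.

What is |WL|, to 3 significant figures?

36.0

W is at the origin; W and N share the same y with |WN| = 38.3 and N on the +x side, so N = (38.3, 0.00). Tangency of A1 to WN means the radius BN is perpendicular to WN, so B = N + (0, -7.1) = (38.3, -7.10). On A1, N sits at bearing 90° from B; a 140° counterclockwise sweep puts L at bearing 230°, so L = B + 7.1·(cos 230°, sin 230°) = (33.7, -12.5). Then |WL| = |L − W| = 36.0.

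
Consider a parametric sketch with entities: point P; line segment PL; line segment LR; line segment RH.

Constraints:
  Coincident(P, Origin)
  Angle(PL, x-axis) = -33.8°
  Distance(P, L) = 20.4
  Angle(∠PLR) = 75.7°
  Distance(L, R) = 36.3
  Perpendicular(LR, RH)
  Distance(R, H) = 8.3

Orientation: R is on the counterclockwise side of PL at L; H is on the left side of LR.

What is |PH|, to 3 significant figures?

33.3

P is at the origin; PL runs at -33.8° with length 20.4, so L = 20.4·(cos -33.8°, sin -33.8°) = (17.0, -11.3). ∠PLR = 75.7°, so LR runs at -33.8° + (180° − 75.7°) = 70.5° from the x-axis; with |LR| = 36.3, R = L + 36.3·(cos 70.5°, sin 70.5°) = (29.1, 22.9). The perpendicularity gives RH at right angles to LR; with |RH| = 8.3 on the left of LR, H = R + 8.3·(-0.943, 0.334) = (21.2, 25.6). Then |PH| = |H − P| = 33.3.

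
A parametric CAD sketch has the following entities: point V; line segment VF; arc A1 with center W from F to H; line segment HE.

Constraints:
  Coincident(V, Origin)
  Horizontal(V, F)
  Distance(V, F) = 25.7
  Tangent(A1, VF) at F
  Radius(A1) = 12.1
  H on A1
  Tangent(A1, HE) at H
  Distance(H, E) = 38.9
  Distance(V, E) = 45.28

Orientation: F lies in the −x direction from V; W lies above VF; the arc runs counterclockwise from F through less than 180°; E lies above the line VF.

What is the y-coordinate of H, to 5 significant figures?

8.3019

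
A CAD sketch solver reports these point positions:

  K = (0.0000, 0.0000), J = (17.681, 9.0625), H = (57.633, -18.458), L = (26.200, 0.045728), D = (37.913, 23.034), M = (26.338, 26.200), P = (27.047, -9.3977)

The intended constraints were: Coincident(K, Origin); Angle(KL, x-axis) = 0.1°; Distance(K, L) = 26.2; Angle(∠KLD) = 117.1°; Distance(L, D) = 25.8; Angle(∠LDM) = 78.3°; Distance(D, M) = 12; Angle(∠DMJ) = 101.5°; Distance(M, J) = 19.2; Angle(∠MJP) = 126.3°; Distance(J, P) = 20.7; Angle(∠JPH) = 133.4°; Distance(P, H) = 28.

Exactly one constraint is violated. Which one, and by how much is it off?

Distance(P, H) = 28 — off by 3.90.

K = (0.00, 0.00) ✓; KL at 0.1000° ✓; |KL| = 26.20 ✓; ∠KLD = 117.1° ✓; |LD| = 25.80 ✓; ∠LDM = 78.30° ✓; |DM| = 12.00 ✓; ∠DMJ = 101.5° ✓; |MJ| = 19.20 ✓; ∠MJP = 126.3° ✓; |JP| = 20.70 ✓; ∠JPH = 133.4° ✓; |PH| = 31.90 ✗.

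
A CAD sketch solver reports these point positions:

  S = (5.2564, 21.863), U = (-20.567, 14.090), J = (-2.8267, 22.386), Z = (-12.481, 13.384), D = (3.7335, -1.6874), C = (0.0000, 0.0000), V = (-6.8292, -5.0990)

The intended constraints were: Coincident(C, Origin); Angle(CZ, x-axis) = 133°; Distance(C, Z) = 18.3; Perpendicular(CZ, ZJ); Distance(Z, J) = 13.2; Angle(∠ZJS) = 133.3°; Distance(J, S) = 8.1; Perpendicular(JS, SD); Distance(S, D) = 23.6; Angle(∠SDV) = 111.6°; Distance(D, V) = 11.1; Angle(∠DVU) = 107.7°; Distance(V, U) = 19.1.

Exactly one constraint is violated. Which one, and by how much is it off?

Distance(V, U) = 19.1 — off by 4.50.

C = (0.00, 0.00) ✓; CZ at 133.0° ✓; |CZ| = 18.30 ✓; ∠(CZ, ZJ) = 90.00° ✓; |ZJ| = 13.20 ✓; ∠ZJS = 133.3° ✓; |JS| = 8.100 ✓; ∠(JS, SD) = 90.00° ✓; |SD| = 23.60 ✓; ∠SDV = 111.6° ✓; |DV| = 11.10 ✓; ∠DVU = 107.7° ✓; |VU| = 23.60 ✗.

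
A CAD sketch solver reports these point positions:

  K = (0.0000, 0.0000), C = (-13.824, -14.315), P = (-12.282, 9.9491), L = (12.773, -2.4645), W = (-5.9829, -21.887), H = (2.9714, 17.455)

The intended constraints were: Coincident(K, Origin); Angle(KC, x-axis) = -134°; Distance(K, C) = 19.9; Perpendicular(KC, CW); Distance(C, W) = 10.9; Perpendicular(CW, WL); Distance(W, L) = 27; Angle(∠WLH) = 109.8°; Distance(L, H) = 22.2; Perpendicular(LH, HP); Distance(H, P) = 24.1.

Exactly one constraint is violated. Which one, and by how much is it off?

Distance(H, P) = 24.1 — off by 7.10.

K = (0.00, 0.00) ✓; KC at -134.0° ✓; |KC| = 19.90 ✓; ∠(KC, CW) = 90.00° ✓; |CW| = 10.90 ✓; ∠(CW, WL) = 90.00° ✓; |WL| = 27.00 ✓; ∠WLH = 109.8° ✓; |LH| = 22.20 ✓; ∠(LH, HP) = 90.00° ✓; |HP| = 17.00 ✗.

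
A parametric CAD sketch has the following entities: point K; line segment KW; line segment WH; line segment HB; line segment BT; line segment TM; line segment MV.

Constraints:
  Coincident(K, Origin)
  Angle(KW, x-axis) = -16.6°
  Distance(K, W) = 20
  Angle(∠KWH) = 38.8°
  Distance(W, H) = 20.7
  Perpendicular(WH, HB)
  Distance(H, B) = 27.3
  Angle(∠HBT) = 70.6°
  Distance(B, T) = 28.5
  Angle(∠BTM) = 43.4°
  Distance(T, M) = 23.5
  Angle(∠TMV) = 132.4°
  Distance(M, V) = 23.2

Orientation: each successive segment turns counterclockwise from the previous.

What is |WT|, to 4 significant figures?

18.87

K is at the origin; KW runs at -16.6° with length 20.0, so W = (19.17, -5.714). ∠KWH = 38.8° gives WH at 124.6° from the x-axis; with |WH| = 20.7, H = (7.412, 11.33). The perpendicularity gives HB at right angles to WH, so HB runs at -145.4°; with |HB| = 27.3, B = (-15.06, -4.177). ∠HBT = 70.6° gives BT at -36.00° from the x-axis; with |BT| = 28.5, T = (7.997, -20.93). Then |WT| = |T − W| = 18.87.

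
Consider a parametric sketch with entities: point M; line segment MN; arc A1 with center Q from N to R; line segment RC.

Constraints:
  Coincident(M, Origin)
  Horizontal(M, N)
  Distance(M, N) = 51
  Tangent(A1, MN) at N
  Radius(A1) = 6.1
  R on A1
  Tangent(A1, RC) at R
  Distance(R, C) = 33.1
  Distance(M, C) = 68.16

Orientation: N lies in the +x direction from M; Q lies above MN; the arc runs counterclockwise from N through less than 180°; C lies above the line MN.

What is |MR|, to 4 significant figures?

57.45

M is at the origin; M and N share the same y with |MN| = 51.0 and N on the +x side, so N = (51.00, 0.000). Since A1 is tangent to MN there, QN ⟂ MN, so Q = N + (0, 6.1) = (51.00, 6.100). Since QR ⟂ RC (tangency), |QC| = √(6.1² + 33.1²) = 33.66 regardless of where R sits on A1. So C lies on both circle(M, 68.16) and circle(Q, 33.66); the above-MN intersection is C = (55.59, 39.44). R is the foot of the tangent from C: R = (57.09, 6.377).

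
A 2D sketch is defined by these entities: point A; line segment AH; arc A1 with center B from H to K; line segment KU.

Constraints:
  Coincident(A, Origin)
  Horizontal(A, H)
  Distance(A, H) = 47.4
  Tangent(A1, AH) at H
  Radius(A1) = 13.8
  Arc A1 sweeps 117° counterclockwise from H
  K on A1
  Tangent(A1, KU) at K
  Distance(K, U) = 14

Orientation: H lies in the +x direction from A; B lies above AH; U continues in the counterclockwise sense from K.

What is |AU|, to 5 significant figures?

62.482

On A1, H sits at bearing -90° from B; a 117° counterclockwise sweep puts K at bearing 27°, so K = B + 13.8·(cos 27°, sin 27°) = (59.696, 20.065). Since A1 is tangent to KU there, BK ⟂ KU, so KU runs along (−sin 27°, cos 27°); with |KU| = 14.0, U = (53.340, 32.539). Then |AU| = |U − A| = 62.482.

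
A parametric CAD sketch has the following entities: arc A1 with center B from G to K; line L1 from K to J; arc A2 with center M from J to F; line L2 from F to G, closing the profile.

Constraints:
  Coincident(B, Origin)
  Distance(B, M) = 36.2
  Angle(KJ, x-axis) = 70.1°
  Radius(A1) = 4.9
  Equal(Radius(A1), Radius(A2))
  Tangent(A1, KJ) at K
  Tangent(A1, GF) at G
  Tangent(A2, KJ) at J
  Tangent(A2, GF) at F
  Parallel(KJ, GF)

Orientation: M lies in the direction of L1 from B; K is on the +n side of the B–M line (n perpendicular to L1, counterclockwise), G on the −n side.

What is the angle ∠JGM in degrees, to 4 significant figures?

7.439°

Tangency of A1 to both parallel lines with radius 4.9 puts K and G at B ± 4.9·n: K = (-4.607, 1.668), G = (4.607, -1.668). Equal radii place J and F the same way about M: J = M + 4.9·n = (7.714, 35.71), F = M − 4.9·n = (16.93, 32.37). Then cos ∠JGM = GJ·GM / (|GJ||GM|), giving 7.439°.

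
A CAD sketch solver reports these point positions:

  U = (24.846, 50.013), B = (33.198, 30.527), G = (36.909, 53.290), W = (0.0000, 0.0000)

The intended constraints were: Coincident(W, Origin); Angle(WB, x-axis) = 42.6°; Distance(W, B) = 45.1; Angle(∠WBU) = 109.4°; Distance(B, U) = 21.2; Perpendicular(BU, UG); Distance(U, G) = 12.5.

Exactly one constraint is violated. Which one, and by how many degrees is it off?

Perpendicular(BU, UG) — off by 8.00°.

W = (0.00, 0.00) ✓; WB at 42.60° ✓; |WB| = 45.10 ✓; ∠WBU = 109.4° ✓; |BU| = 21.20 ✓; ∠(BU, UG) = 98.00° ✗; |UG| = 12.50 ✓.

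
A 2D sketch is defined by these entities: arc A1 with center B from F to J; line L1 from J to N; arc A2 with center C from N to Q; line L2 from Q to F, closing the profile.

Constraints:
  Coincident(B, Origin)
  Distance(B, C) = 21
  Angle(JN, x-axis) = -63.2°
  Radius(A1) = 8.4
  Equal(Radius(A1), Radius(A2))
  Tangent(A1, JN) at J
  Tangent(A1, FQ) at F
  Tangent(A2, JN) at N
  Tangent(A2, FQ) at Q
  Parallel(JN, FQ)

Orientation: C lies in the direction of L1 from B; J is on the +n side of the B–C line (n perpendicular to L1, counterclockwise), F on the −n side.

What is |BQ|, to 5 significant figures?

22.618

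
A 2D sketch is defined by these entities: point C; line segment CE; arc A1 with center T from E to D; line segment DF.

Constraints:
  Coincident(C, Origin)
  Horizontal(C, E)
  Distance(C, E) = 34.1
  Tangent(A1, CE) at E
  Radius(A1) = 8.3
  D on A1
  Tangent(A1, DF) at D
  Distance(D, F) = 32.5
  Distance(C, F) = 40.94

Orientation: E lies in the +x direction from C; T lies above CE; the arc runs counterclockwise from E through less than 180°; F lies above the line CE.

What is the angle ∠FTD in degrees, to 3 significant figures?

75.7°

Checks: |CE| = 34.10 ✓; |TD| = 8.300 ✓; ∠(TD, DF) = 90.00° ✓; |DF| = 32.50 ✓; |CF| = 40.94 ✓.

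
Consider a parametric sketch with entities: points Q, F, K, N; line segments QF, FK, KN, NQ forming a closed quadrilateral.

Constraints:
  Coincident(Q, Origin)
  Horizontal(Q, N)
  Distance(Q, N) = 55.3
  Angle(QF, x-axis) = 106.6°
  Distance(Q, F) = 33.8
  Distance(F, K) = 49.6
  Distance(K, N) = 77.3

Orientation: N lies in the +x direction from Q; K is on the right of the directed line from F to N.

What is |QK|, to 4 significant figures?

25.89

Q is at the origin; QN is horizontal with |QN| = 55.3 and N in +x, so N = (55.3, 0). QF runs at 106.6° with |QF| = 33.8, so F = (-9.656, 32.39). K is determined by |FK| = 49.6 and |KN| = 77.3 together: it lies at the intersection of circle(F, 49.6) and circle(N, 77.3). With |FN| = 72.58, the foot of the radical line on FN is 12.08 from F and the perpendicular offset is √(49.6² − 12.08²) = 48.11. Taking the right-of-FN solution: K = (-20.32, -16.05).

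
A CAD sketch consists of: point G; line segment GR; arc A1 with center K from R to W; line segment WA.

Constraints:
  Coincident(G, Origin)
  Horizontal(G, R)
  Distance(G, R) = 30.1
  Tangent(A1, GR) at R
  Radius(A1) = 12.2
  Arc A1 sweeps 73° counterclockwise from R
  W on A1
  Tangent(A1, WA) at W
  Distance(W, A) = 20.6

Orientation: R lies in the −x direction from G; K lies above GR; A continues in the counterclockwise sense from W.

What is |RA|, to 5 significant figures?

33.402

G is at the origin; GR is horizontal with |GR| = 30.1 and R on the −x side, so R = (-30.100, 0.0000). Tangency of A1 to GR means the radius KR is perpendicular to GR, so K = R + (0, 12.2) = (-30.100, 12.200). On A1, R sits at bearing -90° from K; a 73° counterclockwise sweep puts W at bearing -17°, so W = K + 12.2·(cos -17°, sin -17°) = (-18.433, 8.6331). A1 meets WA tangentially, so KW is at right angles to WA, so WA runs along (−sin -17°, cos -17°); with |WA| = 20.6, A = (-12.410, 28.333). Then |RA| = |A − R| = 33.402.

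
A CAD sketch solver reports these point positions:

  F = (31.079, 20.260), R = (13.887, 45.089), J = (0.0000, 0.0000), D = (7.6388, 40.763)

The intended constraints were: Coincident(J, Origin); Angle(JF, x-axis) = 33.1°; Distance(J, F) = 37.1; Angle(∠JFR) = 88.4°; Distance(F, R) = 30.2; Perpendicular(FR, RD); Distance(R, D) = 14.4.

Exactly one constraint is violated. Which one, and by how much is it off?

Distance(R, D) = 14.4 — off by 6.80.

J = (0.00, 0.00) ✓; JF at 33.10° ✓; |JF| = 37.10 ✓; ∠JFR = 88.40° ✓; |FR| = 30.20 ✓; ∠(FR, RD) = 90.00° ✓; |RD| = 7.600 ✗.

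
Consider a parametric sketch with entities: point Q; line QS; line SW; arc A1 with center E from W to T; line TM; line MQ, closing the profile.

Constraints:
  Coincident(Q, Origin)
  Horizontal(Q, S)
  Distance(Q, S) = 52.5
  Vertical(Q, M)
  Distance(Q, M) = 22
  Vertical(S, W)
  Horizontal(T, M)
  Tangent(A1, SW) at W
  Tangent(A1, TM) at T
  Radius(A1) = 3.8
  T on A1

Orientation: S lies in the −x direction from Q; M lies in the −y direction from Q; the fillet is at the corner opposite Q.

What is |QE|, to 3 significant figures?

52.0

Q is at the origin; QS is horizontal with |QS| = 52.5 and S on the −x side, so S = (-52.5, 0.00). Q and M share the same x with |QM| = 22.0 and M on the −y side, so M = (0.00, -22.0). The virtual corner opposite Q is at (-52.5, -22.0). The tangent condition forces EW to be normal to SW and since A1 is tangent to TM there, ET ⟂ TM, with radius 3.8, so the center E sits 3.8 in from both sides at E = (-48.7, -18.2). Then |QE| = |E − Q| = 52.0.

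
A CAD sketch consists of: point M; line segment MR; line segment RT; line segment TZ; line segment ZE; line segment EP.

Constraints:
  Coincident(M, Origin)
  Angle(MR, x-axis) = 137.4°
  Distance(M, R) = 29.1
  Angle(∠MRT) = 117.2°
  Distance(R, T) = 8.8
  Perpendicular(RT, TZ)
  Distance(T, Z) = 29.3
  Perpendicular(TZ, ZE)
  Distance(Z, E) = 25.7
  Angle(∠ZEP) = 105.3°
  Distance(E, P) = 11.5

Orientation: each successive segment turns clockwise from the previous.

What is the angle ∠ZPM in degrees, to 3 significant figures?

28.1°

The perpendicularity gives ZE at right angles to TZ, so ZE runs at -105°; with |ZE| = 25.7, E = (2.34, -4.38). ∠ZEP = 105.3° gives EP at 180° from the x-axis; with |EP| = 11.5, P = (-9.16, -4.36). Then cos ∠ZPM = PZ·PM / (|PZ||PM|), giving 28.1°.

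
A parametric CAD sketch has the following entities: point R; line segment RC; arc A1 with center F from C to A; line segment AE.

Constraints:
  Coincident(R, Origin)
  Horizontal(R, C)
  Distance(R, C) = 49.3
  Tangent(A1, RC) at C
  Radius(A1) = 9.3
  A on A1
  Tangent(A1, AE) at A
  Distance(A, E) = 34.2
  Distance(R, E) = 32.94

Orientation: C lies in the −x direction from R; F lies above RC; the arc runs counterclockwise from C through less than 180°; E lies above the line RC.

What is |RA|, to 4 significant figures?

42.77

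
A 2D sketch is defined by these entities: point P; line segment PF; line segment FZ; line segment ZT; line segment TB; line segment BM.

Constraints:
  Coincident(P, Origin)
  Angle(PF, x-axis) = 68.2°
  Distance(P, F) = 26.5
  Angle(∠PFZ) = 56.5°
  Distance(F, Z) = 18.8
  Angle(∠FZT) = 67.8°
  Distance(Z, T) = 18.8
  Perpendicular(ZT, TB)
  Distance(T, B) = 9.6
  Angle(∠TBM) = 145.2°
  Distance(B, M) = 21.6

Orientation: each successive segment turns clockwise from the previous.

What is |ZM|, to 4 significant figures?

28.09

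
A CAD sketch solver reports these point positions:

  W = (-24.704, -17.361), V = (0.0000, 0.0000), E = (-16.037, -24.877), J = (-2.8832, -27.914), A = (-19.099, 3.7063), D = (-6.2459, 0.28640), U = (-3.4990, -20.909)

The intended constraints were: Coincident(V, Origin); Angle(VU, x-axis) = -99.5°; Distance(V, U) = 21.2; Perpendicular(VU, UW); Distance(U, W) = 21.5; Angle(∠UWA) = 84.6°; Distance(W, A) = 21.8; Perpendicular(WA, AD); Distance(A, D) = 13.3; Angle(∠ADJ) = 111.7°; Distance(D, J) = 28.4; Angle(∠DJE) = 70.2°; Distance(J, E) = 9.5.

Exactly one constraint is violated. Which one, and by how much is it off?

Distance(J, E) = 9.5 — off by 4.00.

V = (0.00, 0.00) ✓; VU at -99.50° ✓; |VU| = 21.20 ✓; ∠(VU, UW) = 90.00° ✓; |UW| = 21.50 ✓; ∠UWA = 84.60° ✓; |WA| = 21.80 ✓; ∠(WA, AD) = 90.00° ✓; |AD| = 13.30 ✓; ∠ADJ = 111.7° ✓; |DJ| = 28.40 ✓; ∠DJE = 70.20° ✓; |JE| = 13.50 ✗.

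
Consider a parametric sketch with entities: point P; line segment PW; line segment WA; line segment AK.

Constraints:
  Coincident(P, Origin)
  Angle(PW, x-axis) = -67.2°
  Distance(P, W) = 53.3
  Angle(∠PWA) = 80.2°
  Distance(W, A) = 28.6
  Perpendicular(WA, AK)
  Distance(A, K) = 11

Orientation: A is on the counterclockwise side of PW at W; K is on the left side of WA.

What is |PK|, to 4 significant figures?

45.88

P is at the origin; PW runs at -67.2° with length 53.3, so W = 53.3·(cos -67.2°, sin -67.2°) = (20.65, -49.14). ∠PWA = 80.2°, so WA runs at -67.2° + (180° − 80.2°) = 32.60° from the x-axis; with |WA| = 28.6, A = W + 28.6·(cos 32.60°, sin 32.60°) = (44.75, -33.73). WA is perpendicular to AK; with |AK| = 11.0 on the left of WA, K = A + 11.0·(-0.5388, 0.8425) = (38.82, -24.46). Then |PK| = |K − P| = 45.88.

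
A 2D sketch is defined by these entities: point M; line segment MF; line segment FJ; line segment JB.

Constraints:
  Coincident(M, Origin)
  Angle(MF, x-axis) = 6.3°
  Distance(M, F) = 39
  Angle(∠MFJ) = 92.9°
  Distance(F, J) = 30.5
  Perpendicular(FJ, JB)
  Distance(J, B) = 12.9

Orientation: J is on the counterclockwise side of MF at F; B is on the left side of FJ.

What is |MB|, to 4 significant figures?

41.63

M is at the origin; MF runs at 6.3° with length 39.0, so F = 39.0·(cos 6.3°, sin 6.3°) = (38.76, 4.280). ∠MFJ = 92.9°, so FJ runs at 6.3° + (180° − 92.9°) = 93.40° from the x-axis; with |FJ| = 30.5, J = F + 30.5·(cos 93.40°, sin 93.40°) = (36.96, 34.73). FJ ⟂ JB; with |JB| = 12.9 on the left of FJ, B = J + 12.9·(-0.9982, -0.05931) = (24.08, 33.96). Then |MB| = |B − M| = 41.63.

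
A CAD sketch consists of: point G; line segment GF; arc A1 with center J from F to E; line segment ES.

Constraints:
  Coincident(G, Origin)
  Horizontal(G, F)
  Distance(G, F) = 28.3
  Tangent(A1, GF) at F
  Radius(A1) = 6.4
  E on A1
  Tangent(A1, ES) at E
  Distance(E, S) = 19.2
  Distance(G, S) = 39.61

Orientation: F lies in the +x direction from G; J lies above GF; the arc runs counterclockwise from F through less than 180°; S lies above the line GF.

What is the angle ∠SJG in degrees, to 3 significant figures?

106°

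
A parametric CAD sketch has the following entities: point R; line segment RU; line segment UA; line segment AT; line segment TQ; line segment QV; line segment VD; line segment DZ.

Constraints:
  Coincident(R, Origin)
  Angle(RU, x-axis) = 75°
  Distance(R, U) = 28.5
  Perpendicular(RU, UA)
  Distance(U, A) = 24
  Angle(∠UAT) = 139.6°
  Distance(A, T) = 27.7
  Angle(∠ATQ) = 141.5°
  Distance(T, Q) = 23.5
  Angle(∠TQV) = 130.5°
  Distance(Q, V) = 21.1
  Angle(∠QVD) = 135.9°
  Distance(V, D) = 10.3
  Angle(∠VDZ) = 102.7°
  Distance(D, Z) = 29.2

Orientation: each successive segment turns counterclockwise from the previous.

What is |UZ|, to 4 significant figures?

35.42

R is at the origin; RU runs at 75.0° with length 28.5, so U = (7.376, 27.53). RU is perpendicular to UA, so UA runs at 165.0°; with |UA| = 24.0, A = (-15.81, 33.74). ∠UAT = 139.6° gives AT at -154.6° from the x-axis; with |AT| = 27.7, T = (-40.83, 21.86). ∠ATQ = 141.5° gives TQ at -116.1° from the x-axis; with |TQ| = 23.5, Q = (-51.17, 0.7554). ∠TQV = 130.5° gives QV at -66.60° from the x-axis; with |QV| = 21.1, V = (-42.79, -18.61). ∠QVD = 135.9° gives VD at -22.50° from the x-axis; with |VD| = 10.3, D = (-33.27, -22.55). ∠VDZ = 102.7° gives DZ at 54.80° from the x-axis; with |DZ| = 29.2, Z = (-16.44, 1.310). Then |UZ| = |Z − U| = 35.42.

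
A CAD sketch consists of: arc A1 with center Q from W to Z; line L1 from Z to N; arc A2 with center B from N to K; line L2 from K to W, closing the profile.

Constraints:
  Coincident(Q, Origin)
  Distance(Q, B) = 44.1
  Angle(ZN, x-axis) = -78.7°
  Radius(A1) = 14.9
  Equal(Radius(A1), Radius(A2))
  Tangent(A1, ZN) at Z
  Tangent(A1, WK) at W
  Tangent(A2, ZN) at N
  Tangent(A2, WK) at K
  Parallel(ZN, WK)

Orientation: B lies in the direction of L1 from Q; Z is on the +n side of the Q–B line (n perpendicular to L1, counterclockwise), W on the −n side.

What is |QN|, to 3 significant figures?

46.5

The slot axis is L1's direction at -78.7°, so u = (cos -78.7°, sin -78.7°) = (0.196, -0.981) and n = (−sin -78.7°, cos -78.7°) = (0.981, 0.196). Q is at the origin and B lies 44.1 along u from Q, so B = 44.1·u = (8.64, -43.2). Tangency of A1 to both parallel lines with radius 14.9 puts Z and W at Q ± 14.9·n: Z = (14.6, 2.92), W = (-14.6, -2.92). Equal radii place N and K the same way about B: N = B + 14.9·n = (23.3, -40.3), K = B − 14.9·n = (-5.97, -46.2). Then |QN| = |N − Q| = 46.5.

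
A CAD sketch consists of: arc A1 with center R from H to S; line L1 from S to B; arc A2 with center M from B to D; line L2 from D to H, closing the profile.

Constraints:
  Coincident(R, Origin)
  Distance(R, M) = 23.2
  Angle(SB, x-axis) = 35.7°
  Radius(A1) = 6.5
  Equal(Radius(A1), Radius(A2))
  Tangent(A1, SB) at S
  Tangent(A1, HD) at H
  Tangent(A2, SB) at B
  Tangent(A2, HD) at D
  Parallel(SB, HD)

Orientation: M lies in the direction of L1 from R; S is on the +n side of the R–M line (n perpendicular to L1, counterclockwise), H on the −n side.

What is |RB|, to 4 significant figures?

24.09

The slot axis is L1's direction at 35.7°, so u = (cos 35.7°, sin 35.7°) = (0.8121, 0.5835) and n = (−sin 35.7°, cos 35.7°) = (-0.5835, 0.8121). R is at the origin and M lies 23.2 along u from R, so M = 23.2·u = (18.84, 13.54). Tangency of A1 to both parallel lines with radius 6.5 puts S and H at R ± 6.5·n: S = (-3.793, 5.279), H = (3.793, -5.279). Equal radii place B and D the same way about M: B = M + 6.5·n = (15.05, 18.82), D = M − 6.5·n = (22.63, 8.260). Then |RB| = |B − R| = 24.09.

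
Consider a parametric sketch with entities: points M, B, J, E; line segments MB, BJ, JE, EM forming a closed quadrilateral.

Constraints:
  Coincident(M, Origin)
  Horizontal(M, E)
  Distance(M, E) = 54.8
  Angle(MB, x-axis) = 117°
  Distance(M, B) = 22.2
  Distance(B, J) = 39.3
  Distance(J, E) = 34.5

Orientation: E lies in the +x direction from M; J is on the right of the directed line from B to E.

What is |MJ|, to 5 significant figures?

21.167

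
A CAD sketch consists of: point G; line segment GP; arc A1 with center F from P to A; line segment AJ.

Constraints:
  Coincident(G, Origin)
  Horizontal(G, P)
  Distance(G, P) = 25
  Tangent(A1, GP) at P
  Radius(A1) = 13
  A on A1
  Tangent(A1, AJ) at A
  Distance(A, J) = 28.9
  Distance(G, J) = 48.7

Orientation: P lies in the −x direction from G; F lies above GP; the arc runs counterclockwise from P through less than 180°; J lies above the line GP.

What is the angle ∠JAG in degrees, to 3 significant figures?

158°

Checks: ∠(FP, PG) = 90.00° ✓; |FP| = 13.00 ✓; |FA| = 13.00 ✓; ∠(FA, AJ) = 90.00° ✓; |AJ| = 28.90 ✓; |GJ| = 48.70 ✓.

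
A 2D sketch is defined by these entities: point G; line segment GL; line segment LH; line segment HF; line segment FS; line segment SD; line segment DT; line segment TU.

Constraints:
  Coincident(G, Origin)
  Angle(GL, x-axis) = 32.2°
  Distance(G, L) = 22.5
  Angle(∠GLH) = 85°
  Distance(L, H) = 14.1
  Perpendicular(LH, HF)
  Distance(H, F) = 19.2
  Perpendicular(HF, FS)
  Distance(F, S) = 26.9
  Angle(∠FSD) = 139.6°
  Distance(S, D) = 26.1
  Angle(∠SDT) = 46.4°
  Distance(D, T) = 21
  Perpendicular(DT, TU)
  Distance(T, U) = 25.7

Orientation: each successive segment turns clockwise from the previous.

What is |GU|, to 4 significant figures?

11.53

∠SDT = 46.4° gives DT at -56.80° from the x-axis; with |DT| = 21.0, T = (13.57, 22.44). DT is perpendicular to TU, so TU runs at -146.8°; with |TU| = 25.7, U = (-7.934, 8.364). Then |GU| = |U − G| = 11.53.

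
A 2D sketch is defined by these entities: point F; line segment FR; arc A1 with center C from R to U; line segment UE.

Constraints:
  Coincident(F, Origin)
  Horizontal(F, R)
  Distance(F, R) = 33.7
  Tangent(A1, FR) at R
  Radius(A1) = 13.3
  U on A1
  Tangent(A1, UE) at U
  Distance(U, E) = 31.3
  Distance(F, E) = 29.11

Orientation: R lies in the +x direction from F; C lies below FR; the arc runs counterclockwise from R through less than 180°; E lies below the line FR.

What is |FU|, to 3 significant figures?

24.0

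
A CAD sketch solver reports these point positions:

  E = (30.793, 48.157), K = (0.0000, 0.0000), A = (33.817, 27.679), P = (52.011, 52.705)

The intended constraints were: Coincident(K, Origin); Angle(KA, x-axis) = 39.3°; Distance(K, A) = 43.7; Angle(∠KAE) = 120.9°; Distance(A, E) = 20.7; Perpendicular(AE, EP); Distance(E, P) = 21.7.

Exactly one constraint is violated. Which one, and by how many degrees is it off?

Perpendicular(AE, EP) — off by 3.70°.

K = (0.00, 0.00) ✓; KA at 39.30° ✓; |KA| = 43.70 ✓; ∠KAE = 120.9° ✓; |AE| = 20.70 ✓; ∠(AE, EP) = 86.30° ✗; |EP| = 21.70 ✓.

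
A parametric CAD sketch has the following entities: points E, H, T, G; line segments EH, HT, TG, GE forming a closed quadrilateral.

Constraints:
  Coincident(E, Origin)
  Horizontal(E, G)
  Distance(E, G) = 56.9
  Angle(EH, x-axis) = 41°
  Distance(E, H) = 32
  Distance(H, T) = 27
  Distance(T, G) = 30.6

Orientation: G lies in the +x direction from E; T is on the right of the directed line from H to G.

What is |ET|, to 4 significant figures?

27.50

E is at the origin; EG is horizontal with |EG| = 56.9 and G in +x, so G = (56.9, 0). EH runs at 41.0° with |EH| = 32.0, so H = (24.15, 20.99). T is determined by |HT| = 27.0 and |TG| = 30.6 together: it lies at the intersection of circle(H, 27.0) and circle(G, 30.6). With |HG| = 38.90, the foot of the radical line on HG is 16.79 from H and the perpendicular offset is √(27.0² − 16.79²) = 21.15. Taking the right-of-HG solution: T = (26.87, -5.869).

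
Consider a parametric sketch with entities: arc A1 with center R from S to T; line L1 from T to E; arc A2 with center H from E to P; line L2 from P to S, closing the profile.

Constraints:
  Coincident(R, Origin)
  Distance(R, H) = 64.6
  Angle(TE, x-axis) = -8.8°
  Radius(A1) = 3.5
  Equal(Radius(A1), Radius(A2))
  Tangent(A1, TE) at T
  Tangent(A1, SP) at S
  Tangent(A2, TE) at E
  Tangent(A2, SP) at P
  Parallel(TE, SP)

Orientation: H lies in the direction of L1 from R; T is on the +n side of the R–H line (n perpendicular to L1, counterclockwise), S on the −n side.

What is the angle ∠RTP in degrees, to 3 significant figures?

83.8°

The slot axis is L1's direction at -8.8°, so u = (cos -8.8°, sin -8.8°) = (0.988, -0.153) and n = (−sin -8.8°, cos -8.8°) = (0.153, 0.988). R is at the origin and H lies 64.6 along u from R, so H = 64.6·u = (63.8, -9.88). Tangency of A1 to both parallel lines with radius 3.5 puts T and S at R ± 3.5·n: T = (0.535, 3.46), S = (-0.535, -3.46). Equal radii place E and P the same way about H: E = H + 3.5·n = (64.4, -6.42), P = H − 3.5·n = (63.3, -13.3). Then cos ∠RTP = TR·TP / (|TR||TP|), giving 83.8°.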